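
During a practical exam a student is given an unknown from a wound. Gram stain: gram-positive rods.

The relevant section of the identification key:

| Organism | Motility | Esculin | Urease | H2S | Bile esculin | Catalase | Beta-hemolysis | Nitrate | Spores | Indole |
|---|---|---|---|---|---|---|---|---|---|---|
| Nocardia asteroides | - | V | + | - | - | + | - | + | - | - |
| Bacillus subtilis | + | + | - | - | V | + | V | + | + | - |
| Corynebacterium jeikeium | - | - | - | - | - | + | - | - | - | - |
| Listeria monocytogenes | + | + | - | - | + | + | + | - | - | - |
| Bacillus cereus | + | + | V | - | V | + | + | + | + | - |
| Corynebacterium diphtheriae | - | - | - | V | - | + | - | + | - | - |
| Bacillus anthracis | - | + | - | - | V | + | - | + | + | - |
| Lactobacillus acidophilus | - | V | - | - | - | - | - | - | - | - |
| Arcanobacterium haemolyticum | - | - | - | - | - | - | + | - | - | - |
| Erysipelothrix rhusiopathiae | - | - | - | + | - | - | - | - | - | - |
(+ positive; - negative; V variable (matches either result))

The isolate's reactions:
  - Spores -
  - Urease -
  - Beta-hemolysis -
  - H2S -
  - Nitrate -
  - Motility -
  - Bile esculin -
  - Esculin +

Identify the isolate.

Lactobacillus acidophilus

Esculin +: excludes Corynebacterium jeikeium, Corynebacterium diphtheriae, Arcanobacterium haemolyticum, Erysipelothrix rhusiopathiae — 6 left.
Urease -: excludes Nocardia asteroides — 5 left.
Nitrate -: excludes Bacillus subtilis, Bacillus cereus, Bacillus anthracis — 2 left.
Bile esculin -: excludes Listeria monocytogenes — 1 left.
Spores -: the one remaining candidate is consistent.
Beta-hemolysis -: the one remaining candidate is consistent.
H2S -: the one remaining candidate is consistent.
Motility -: the one remaining candidate is consistent.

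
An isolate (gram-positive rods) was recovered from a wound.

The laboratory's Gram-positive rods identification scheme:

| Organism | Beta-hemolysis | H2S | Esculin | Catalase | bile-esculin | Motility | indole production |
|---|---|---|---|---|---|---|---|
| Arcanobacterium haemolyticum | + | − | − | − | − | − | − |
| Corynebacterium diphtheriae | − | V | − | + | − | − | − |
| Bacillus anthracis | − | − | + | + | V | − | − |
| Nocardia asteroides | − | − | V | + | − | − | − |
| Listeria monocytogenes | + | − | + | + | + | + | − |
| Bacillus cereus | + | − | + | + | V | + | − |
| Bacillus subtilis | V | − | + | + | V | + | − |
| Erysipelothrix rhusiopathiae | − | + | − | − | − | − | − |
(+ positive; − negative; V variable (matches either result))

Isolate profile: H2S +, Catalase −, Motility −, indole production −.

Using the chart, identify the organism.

Erysipelothrix rhusiopathiae

Catalase −: excludes 6 organisms — 2 left.
Motility −: all 2 remaining candidates are consistent.
H2S +: excludes Arcanobacterium haemolyticum — 1 left.
indole production −: the one remaining candidate is consistent.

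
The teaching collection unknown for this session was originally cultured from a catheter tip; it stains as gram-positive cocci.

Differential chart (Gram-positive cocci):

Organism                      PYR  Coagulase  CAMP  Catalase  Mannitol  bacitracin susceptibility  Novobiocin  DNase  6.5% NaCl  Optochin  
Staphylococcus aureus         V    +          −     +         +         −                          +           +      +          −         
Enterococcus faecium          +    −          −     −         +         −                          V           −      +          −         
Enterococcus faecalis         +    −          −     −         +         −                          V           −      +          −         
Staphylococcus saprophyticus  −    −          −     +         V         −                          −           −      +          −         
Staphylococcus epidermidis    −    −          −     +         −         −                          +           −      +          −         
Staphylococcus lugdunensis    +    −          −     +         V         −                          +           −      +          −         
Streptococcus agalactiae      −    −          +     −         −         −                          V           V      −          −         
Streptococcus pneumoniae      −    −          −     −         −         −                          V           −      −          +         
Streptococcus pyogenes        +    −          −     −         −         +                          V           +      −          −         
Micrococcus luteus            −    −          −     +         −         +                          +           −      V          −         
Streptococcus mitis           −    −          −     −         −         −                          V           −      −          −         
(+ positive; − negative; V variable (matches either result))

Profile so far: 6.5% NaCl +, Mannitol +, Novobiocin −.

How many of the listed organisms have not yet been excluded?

3

Novobiocin −: excludes Staphylococcus aureus, Staphylococcus epidermidis, Staphylococcus lugdunensis, Micrococcus luteus — 7 left.
6.5% NaCl +: excludes Streptococcus agalactiae, Streptococcus pneumoniae, Streptococcus pyogenes, Streptococcus mitis — 3 left.
Mannitol +: all 3 remaining candidates are consistent.
Still consistent: Enterococcus faecalis, Enterococcus faecium, Staphylococcus saprophyticus.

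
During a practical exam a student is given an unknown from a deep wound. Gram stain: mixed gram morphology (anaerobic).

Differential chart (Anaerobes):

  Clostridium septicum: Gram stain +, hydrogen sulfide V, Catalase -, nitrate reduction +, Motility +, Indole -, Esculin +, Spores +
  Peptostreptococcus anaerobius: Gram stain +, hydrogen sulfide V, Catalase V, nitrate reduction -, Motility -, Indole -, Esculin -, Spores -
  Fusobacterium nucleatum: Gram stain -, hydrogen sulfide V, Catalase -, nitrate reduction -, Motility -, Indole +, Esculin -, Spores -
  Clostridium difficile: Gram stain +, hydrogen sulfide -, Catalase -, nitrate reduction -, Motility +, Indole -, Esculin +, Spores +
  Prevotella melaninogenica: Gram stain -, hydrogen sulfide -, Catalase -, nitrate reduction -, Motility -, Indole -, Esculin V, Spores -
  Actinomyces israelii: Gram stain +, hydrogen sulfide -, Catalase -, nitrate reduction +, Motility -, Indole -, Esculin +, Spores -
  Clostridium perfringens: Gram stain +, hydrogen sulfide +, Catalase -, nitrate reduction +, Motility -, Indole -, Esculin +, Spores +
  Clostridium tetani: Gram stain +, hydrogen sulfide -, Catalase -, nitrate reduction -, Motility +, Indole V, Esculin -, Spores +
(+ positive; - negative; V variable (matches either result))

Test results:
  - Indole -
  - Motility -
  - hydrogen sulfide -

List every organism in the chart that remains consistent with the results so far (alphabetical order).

Actinomyces israelii, Peptostreptococcus anaerobius, Prevotella melaninogenica

Indole -: excludes Fusobacterium nucleatum — 7 left.
Motility -: excludes Clostridium septicum, Clostridium difficile, Clostridium tetani — 4 left.
hydrogen sulfide -: excludes Clostridium perfringens — 3 left.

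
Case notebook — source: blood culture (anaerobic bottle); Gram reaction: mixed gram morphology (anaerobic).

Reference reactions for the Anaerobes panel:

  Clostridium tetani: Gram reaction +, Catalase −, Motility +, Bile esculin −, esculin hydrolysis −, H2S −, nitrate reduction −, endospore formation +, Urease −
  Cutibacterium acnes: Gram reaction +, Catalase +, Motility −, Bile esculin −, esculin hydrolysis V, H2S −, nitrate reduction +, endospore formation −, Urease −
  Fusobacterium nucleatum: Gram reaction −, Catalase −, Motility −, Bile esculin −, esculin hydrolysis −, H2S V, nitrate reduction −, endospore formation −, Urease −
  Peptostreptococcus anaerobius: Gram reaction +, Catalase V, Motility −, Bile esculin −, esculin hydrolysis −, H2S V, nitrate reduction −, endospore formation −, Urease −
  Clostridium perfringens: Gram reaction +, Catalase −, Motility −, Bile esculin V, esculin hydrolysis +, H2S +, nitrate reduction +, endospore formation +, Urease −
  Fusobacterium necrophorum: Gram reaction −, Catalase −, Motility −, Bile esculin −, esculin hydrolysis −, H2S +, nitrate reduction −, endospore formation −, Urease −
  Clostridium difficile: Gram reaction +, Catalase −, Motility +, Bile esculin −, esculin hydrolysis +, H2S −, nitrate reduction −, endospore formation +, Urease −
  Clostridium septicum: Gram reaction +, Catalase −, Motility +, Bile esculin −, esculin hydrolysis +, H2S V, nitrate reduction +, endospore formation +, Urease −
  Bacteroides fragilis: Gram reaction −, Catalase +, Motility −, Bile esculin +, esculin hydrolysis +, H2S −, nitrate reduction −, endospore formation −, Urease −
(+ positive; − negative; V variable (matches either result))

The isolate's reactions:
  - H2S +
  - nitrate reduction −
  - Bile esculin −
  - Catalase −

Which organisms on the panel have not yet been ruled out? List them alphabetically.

Fusobacterium necrophorum, Fusobacterium nucleatum, Peptostreptococcus anaerobius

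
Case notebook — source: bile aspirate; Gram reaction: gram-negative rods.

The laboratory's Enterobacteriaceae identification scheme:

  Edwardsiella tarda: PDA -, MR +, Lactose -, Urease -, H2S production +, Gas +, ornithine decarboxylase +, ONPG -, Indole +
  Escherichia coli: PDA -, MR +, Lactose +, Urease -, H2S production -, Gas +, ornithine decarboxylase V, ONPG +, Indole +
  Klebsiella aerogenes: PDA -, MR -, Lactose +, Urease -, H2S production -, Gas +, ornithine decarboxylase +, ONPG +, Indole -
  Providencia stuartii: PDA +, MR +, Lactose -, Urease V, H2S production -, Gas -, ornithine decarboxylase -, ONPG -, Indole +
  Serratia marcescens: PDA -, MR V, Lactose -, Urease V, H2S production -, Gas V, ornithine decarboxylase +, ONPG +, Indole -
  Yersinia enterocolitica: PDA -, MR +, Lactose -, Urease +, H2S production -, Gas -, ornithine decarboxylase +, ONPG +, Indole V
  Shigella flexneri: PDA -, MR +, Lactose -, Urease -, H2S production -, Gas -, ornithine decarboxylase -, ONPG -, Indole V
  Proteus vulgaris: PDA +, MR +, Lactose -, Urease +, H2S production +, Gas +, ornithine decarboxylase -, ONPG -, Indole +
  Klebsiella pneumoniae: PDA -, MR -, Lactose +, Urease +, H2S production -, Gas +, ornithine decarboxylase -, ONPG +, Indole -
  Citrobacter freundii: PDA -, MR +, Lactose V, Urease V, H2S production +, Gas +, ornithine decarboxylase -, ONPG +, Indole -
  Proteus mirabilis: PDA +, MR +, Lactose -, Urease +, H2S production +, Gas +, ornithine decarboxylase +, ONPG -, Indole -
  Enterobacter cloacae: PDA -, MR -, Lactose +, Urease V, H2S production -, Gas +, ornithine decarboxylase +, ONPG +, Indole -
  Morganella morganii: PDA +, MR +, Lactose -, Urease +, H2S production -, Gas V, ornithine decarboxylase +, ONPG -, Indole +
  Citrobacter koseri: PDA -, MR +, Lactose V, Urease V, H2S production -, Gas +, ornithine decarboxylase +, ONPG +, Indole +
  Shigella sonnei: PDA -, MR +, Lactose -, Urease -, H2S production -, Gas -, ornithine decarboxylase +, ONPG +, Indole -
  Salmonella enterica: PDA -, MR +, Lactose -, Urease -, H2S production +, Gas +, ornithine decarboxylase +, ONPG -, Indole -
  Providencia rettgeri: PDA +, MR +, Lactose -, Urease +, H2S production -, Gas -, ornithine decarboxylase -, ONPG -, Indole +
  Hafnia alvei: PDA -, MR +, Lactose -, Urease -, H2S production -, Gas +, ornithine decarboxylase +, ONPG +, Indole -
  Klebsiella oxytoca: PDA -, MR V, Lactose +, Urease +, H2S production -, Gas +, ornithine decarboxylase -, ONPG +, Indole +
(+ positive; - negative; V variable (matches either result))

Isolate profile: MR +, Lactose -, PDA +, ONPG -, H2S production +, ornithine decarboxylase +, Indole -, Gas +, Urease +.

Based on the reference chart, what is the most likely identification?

Proteus mirabilis

PDA +: excludes 14 organisms — 5 left.
ONPG -: all 5 remaining candidates are consistent.
Indole -: excludes Providencia stuartii, Proteus vulgaris, Morganella morganii, Providencia rettgeri — 1 left.
Urease +: the one remaining candidate is consistent.
Gas +: the one remaining candidate is consistent.
Lactose -: the one remaining candidate is consistent.
MR +: the one remaining candidate is consistent.
H2S production +: the one remaining candidate is consistent.
ornithine decarboxylase +: the one remaining candidate is consistent.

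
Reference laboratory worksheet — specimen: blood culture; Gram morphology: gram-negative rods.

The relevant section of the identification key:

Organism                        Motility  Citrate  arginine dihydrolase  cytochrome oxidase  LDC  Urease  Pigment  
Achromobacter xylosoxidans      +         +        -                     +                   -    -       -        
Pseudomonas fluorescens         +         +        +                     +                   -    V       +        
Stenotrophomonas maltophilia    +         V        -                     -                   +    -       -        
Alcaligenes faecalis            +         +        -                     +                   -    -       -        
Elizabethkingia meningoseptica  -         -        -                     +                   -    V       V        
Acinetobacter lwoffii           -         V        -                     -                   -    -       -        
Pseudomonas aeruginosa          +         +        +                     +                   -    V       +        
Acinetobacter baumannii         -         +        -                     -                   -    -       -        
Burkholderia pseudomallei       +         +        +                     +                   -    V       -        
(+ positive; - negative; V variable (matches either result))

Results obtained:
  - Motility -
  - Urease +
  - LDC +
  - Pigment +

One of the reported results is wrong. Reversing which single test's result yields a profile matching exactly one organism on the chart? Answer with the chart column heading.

LDC

As reported, no row in the chart matches all 4 reactions.
Reversing Urease → still no organism matches.
Reversing Motility → still no organism matches.
Reversing LDC (to -) → unique match: Elizabethkingia meningoseptica.
Reversing Pigment → still no organism matches.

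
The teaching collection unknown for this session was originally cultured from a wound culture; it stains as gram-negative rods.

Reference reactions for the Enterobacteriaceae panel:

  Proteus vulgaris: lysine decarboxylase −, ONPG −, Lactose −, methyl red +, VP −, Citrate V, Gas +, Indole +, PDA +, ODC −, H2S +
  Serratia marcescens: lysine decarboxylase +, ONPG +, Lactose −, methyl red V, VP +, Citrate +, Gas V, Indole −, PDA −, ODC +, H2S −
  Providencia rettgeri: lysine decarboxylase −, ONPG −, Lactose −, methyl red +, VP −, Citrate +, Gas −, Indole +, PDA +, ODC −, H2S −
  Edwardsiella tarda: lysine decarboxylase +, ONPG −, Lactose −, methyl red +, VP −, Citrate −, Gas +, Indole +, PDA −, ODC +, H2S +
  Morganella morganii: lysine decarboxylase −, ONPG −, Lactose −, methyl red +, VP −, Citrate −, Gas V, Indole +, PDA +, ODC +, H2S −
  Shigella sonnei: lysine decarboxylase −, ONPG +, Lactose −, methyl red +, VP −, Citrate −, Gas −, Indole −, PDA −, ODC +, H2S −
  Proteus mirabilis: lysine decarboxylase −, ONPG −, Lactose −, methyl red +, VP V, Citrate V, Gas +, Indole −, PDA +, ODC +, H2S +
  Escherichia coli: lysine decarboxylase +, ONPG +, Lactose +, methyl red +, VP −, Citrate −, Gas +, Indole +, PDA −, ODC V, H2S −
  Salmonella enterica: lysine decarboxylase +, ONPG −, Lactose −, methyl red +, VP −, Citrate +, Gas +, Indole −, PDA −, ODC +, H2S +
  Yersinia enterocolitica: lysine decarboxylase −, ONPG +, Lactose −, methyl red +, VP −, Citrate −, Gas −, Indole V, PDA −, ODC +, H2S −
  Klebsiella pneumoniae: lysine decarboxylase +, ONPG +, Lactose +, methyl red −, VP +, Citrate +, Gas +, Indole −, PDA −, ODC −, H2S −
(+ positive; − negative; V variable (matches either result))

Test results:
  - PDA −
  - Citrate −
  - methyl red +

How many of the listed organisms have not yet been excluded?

4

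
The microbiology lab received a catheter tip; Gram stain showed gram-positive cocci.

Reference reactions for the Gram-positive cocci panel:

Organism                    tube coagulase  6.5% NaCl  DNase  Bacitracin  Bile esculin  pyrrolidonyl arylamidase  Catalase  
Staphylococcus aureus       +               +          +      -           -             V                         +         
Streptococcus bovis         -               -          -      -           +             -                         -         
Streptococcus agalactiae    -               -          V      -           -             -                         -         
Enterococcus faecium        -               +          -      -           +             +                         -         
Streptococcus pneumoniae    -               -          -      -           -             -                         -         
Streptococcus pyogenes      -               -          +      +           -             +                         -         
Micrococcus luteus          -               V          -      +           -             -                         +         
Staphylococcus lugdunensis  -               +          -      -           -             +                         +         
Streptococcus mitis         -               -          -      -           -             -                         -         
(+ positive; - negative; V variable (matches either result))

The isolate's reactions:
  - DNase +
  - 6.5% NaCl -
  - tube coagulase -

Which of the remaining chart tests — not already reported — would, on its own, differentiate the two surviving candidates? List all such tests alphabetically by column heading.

DNase +: excludes 6 organisms — 3 left.
6.5% NaCl -: excludes Staphylococcus aureus — 2 left.
tube coagulase -: all 2 remaining candidates are consistent.
Two candidates remain: Streptococcus agalactiae and Streptococcus pyogenes.
  Bacitracin: Streptococcus agalactiae -, Streptococcus pyogenes + — discriminates.
  Bile esculin: - vs - — same for both, does not separate.
  pyrrolidonyl arylamidase: Streptococcus agalactiae -, Streptococcus pyogenes + — discriminates.
  Catalase: - vs - — same for both, does not separate.

Bacitracin, pyrrolidonyl arylamidase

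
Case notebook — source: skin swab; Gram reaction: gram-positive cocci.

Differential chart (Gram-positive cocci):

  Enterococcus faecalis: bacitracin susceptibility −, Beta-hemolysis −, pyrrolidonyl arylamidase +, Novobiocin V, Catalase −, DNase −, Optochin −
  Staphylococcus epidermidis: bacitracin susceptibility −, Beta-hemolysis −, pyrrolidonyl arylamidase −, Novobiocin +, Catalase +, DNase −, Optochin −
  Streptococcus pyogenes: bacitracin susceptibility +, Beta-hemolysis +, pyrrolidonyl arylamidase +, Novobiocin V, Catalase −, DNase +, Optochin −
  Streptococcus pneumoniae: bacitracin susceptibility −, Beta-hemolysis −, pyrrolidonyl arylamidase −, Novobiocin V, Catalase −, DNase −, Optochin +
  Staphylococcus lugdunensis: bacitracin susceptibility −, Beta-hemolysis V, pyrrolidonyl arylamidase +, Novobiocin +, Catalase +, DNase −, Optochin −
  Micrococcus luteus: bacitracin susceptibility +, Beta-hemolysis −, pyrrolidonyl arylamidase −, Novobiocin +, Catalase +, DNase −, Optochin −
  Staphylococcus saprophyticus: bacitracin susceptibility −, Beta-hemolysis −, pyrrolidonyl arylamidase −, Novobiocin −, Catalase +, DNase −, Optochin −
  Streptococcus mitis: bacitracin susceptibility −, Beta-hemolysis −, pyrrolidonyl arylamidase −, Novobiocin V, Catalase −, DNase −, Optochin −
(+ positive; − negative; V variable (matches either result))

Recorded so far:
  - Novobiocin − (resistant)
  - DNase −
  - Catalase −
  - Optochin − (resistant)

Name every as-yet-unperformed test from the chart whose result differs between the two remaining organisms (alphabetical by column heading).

DNase −: excludes Streptococcus pyogenes — 7 left.
Optochin −: excludes Streptococcus pneumoniae — 6 left.
Novobiocin −: excludes Staphylococcus epidermidis, Staphylococcus lugdunensis, Micrococcus luteus — 3 left.
Catalase −: excludes Staphylococcus saprophyticus — 2 left.
Two candidates remain: Enterococcus faecalis and Streptococcus mitis.
  bacitracin susceptibility: − vs − — same for both, does not separate.
  Beta-hemolysis: − vs − — same for both, does not separate.
  pyrrolidonyl arylamidase: Enterococcus faecalis +, Streptococcus mitis − — discriminates.

pyrrolidonyl arylamidase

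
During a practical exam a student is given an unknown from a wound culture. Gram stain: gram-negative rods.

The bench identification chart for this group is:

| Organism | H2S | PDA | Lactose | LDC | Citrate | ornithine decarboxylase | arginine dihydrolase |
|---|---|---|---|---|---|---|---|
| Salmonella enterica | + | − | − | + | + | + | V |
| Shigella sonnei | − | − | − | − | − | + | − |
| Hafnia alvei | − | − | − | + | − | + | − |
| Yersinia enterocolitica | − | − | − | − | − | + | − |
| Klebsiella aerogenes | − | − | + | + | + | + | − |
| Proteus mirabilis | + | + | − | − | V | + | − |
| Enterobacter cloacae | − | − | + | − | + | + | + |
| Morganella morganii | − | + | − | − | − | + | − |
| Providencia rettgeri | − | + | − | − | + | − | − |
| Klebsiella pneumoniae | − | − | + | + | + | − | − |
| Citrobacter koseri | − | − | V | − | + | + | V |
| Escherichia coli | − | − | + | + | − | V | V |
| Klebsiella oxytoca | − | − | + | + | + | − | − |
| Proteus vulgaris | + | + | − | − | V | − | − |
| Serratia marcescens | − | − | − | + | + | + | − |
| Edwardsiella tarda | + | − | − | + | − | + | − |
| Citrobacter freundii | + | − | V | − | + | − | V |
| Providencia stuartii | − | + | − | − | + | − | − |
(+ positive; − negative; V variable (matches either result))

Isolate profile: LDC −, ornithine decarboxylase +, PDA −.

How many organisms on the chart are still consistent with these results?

4

PDA −: excludes 5 organisms — 13 left.
LDC −: excludes 8 organisms — 5 left.
ornithine decarboxylase +: excludes Citrobacter freundii — 4 left.
Still consistent: Citrobacter koseri, Enterobacter cloacae, Shigella sonnei, Yersinia enterocolitica.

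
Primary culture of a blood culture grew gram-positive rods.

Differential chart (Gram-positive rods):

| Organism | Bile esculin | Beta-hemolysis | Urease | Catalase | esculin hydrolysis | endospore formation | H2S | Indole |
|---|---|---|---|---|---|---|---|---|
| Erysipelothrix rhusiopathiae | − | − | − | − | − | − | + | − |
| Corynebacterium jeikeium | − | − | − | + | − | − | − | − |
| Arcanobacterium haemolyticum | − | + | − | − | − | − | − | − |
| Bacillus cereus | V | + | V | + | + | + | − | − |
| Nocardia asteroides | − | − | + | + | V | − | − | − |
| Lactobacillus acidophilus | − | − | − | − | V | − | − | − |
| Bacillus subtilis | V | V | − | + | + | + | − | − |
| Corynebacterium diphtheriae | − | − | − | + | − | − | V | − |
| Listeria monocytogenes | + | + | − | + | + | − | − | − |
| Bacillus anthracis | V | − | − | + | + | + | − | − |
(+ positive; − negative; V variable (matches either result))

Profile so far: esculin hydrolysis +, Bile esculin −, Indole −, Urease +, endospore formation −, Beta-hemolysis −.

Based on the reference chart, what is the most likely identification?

Urease +: excludes 8 organisms — 2 left.
Beta-hemolysis −: excludes Bacillus cereus — 1 left.
Bile esculin −: the one remaining candidate is consistent.
esculin hydrolysis +: the one remaining candidate is consistent.
Indole −: the one remaining candidate is consistent.
endospore formation −: the one remaining candidate is consistent.

Nocardia asteroides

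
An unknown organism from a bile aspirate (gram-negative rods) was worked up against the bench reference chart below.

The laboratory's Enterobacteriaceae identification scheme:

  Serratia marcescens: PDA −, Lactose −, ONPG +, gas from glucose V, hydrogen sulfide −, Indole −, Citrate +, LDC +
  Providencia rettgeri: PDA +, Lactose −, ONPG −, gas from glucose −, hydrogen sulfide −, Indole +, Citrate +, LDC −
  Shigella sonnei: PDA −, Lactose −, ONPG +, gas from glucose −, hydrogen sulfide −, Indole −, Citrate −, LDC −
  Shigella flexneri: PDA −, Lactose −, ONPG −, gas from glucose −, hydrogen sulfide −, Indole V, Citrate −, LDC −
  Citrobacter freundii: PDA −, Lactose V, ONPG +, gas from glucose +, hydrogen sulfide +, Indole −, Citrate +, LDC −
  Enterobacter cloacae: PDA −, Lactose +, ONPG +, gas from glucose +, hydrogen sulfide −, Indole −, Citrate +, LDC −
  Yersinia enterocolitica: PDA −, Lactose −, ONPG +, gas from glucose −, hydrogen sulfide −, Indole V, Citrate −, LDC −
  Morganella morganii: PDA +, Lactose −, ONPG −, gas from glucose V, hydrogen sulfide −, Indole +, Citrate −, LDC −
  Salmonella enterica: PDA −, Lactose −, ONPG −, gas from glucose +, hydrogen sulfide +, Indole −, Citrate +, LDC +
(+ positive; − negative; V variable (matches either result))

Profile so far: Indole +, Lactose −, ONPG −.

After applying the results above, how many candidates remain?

3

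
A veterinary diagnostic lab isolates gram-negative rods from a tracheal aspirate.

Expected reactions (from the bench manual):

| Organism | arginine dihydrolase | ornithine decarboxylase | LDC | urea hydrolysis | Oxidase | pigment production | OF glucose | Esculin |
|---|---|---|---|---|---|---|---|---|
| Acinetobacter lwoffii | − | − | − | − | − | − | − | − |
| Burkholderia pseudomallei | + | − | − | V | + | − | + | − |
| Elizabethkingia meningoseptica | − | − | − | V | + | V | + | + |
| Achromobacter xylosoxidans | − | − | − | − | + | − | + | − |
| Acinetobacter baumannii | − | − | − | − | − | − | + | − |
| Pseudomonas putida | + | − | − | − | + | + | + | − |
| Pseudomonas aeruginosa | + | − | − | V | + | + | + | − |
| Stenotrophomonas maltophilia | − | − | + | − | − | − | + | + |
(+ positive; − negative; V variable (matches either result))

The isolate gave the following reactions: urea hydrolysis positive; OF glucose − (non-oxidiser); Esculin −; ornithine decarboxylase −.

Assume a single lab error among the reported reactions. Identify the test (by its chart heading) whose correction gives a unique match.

As reported, no row in the chart matches all 4 reactions.
Reversing OF glucose → 2 organisms match (not unique).
Reversing urea hydrolysis (to −) → unique match: Acinetobacter lwoffii.
Reversing ornithine decarboxylase → still no organism matches.
Reversing Esculin → still no organism matches.

urea hydrolysis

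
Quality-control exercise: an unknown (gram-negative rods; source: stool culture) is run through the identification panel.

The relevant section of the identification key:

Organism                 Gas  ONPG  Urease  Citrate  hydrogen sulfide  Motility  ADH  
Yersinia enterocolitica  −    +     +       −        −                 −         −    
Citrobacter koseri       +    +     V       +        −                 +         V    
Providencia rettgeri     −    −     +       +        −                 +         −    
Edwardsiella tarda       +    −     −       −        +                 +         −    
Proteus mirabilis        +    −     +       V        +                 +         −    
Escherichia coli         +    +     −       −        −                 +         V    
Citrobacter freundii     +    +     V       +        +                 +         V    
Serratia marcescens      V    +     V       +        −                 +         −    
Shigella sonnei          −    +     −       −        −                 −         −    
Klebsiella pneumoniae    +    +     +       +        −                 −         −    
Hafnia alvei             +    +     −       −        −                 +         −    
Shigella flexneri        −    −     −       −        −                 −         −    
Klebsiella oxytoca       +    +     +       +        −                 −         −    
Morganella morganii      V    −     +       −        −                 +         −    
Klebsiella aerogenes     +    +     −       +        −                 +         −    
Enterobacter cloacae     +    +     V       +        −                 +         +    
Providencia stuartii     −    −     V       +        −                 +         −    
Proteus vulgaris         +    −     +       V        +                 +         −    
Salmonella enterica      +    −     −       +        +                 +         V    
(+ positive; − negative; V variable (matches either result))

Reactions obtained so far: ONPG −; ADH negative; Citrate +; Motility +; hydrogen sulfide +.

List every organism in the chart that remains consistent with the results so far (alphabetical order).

ADH −: excludes Enterobacter cloacae — 18 left.
ONPG −: excludes 10 organisms — 8 left.
Citrate +: excludes Edwardsiella tarda, Shigella flexneri, Morganella morganii — 5 left.
Motility +: all 5 remaining candidates are consistent.
hydrogen sulfide +: excludes Providencia rettgeri, Providencia stuartii — 3 left.

Proteus mirabilis, Proteus vulgaris, Salmonella enterica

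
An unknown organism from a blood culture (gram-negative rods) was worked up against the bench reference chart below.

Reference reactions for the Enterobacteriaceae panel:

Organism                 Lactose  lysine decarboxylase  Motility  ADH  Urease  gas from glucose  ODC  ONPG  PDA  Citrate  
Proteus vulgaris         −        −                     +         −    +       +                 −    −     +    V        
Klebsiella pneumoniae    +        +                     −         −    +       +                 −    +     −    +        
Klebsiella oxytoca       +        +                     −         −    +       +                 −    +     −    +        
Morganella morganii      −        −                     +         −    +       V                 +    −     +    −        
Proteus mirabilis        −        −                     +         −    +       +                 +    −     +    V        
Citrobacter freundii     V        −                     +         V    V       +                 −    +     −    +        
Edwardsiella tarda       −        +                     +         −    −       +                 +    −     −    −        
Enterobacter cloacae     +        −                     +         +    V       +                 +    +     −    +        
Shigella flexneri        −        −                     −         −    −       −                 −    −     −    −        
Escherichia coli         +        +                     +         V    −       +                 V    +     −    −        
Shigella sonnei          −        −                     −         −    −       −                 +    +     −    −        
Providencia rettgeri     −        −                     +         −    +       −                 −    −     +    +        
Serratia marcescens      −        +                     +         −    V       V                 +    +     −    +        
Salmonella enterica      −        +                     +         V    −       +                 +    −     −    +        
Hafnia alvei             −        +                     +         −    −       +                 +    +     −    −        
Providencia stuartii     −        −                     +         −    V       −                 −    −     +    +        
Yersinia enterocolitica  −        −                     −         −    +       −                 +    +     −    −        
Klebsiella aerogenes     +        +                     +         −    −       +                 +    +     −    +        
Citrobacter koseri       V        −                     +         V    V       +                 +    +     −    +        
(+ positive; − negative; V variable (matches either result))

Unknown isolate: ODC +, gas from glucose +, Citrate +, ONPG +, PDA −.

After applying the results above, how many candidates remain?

PDA −: excludes 5 organisms — 14 left.
ONPG +: excludes Edwardsiella tarda, Shigella flexneri, Salmonella enterica — 11 left.
Citrate +: excludes Escherichia coli, Shigella sonnei, Hafnia alvei, Yersinia enterocolitica — 7 left.
gas from glucose +: all 7 remaining candidates are consistent.
ODC +: excludes Klebsiella pneumoniae, Klebsiella oxytoca, Citrobacter freundii — 4 left.
Still consistent: Citrobacter koseri, Enterobacter cloacae, Klebsiella aerogenes, Serratia marcescens.

4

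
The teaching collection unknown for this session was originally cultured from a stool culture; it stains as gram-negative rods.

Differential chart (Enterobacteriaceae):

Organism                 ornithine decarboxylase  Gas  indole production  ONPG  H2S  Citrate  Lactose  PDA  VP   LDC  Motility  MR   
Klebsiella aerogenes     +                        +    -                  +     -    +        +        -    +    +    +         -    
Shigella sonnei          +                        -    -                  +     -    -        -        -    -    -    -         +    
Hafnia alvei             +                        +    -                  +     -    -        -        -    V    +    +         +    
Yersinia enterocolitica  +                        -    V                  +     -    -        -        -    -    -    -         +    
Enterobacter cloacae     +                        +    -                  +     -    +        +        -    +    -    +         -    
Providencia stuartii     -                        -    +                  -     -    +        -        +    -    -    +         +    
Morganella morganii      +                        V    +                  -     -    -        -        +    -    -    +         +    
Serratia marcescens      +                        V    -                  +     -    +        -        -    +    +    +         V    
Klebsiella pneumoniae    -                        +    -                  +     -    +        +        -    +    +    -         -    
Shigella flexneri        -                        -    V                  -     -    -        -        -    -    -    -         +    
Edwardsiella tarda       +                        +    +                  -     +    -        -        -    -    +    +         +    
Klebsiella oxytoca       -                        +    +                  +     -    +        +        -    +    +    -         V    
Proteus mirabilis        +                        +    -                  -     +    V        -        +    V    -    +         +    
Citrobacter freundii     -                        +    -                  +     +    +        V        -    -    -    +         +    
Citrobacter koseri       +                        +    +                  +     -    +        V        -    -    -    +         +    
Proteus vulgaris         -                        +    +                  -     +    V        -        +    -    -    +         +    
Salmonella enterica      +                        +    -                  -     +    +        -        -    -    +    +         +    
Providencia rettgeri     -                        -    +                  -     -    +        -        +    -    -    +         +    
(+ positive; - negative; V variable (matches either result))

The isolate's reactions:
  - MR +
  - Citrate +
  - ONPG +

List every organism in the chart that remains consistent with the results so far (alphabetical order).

Citrobacter freundii, Citrobacter koseri, Klebsiella oxytoca, Serratia marcescens

MR +: excludes Klebsiella aerogenes, Enterobacter cloacae, Klebsiella pneumoniae — 15 left.
ONPG +: excludes 8 organisms — 7 left.
Citrate +: excludes Shigella sonnei, Hafnia alvei, Yersinia enterocolitica — 4 left.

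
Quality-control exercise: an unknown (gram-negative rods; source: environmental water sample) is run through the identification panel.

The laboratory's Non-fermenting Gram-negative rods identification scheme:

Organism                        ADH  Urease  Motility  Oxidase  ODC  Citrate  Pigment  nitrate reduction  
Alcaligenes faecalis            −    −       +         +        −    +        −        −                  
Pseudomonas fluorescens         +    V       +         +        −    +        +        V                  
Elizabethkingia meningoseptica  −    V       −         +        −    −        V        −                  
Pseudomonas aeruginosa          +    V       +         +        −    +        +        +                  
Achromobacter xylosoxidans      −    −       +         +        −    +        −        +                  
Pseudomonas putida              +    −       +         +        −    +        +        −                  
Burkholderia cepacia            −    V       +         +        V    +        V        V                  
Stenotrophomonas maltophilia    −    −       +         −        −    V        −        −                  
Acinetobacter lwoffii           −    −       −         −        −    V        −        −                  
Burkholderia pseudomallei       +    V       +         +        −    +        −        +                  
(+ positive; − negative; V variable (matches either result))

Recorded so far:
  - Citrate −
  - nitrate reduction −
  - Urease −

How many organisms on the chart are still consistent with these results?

3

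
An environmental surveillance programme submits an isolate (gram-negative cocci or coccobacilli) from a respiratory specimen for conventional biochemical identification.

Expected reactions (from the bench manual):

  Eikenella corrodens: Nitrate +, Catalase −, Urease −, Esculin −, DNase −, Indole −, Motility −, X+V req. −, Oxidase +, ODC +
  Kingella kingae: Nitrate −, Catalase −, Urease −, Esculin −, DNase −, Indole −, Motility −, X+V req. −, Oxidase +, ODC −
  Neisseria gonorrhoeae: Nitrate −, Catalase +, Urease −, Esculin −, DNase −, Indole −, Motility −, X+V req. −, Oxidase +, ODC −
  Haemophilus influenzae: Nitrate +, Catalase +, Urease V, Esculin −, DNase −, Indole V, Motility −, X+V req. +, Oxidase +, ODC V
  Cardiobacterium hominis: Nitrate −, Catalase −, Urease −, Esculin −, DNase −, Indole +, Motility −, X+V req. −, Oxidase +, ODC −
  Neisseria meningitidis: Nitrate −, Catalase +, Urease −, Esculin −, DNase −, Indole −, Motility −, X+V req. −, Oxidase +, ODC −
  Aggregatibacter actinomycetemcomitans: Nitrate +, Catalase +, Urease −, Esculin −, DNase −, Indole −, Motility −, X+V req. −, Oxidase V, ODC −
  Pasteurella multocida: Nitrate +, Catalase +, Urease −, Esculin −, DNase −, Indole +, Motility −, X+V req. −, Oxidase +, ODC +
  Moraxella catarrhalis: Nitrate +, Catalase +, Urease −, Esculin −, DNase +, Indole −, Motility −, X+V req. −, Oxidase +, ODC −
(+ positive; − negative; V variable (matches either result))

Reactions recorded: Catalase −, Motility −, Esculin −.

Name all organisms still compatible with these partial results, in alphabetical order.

Cardiobacterium hominis, Eikenella corrodens, Kingella kingae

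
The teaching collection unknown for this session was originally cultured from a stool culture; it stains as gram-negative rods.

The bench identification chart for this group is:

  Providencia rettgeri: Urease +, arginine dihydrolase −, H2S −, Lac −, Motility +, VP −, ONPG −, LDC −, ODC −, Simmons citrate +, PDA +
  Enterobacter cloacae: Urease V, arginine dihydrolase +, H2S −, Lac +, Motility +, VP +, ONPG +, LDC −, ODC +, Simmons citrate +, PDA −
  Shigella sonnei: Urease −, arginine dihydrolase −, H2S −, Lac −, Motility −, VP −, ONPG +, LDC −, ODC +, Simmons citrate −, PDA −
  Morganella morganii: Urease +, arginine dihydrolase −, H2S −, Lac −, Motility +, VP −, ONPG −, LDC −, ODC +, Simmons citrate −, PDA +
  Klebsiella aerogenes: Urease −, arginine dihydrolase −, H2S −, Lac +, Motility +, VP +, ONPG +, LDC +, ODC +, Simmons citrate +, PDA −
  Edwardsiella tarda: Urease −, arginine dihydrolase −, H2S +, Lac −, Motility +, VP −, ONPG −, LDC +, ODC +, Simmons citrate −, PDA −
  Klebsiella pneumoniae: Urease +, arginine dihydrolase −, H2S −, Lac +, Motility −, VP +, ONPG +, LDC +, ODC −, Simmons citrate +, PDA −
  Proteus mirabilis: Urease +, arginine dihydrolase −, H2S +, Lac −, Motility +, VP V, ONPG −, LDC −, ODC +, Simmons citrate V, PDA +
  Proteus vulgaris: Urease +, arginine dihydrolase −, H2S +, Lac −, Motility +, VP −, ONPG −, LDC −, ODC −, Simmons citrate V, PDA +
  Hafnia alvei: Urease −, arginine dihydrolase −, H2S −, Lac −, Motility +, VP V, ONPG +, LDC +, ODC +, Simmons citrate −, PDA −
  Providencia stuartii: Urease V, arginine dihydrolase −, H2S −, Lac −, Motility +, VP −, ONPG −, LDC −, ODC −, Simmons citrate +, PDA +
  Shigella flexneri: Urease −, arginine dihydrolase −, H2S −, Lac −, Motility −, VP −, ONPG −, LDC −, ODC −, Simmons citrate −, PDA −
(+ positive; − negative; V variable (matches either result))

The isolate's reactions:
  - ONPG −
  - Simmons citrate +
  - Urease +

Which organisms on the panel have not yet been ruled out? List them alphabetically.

ONPG −: excludes 5 organisms — 7 left.
Simmons citrate +: excludes Morganella morganii, Edwardsiella tarda, Shigella flexneri — 4 left.
Urease +: all 4 remaining candidates are consistent.

Proteus mirabilis, Proteus vulgaris, Providencia rettgeri, Providencia stuartii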